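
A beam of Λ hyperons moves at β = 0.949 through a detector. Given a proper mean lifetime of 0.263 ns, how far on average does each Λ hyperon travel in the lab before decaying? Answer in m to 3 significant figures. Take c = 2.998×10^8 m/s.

d ≈ 0.237 m

γ = 1/√(1 − 0.949²) = 3.1718
Dilated lifetime: Δt = γτ₀ = 3.1718 × 0.263 ns = 0.83419 ns
d = vΔt = 0.949c × 0.83419 ns = 2.8451×10^8 m/s × 8.3419×10^-10 s = 0.237 m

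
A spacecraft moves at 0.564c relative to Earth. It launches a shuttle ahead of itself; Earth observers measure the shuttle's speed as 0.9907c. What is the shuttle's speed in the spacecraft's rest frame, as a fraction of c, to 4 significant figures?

u' ≈ 0.9670c

Inverse velocity addition: u' = (u − v)/(1 − uv/c²)
= (0.9907 − 0.564)/(1 − 0.9907×0.564) = 0.4267/0.441245 = 0.9670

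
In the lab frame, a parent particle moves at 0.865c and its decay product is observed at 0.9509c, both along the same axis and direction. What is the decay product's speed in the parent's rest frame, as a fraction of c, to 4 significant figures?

Inverse velocity addition: u' = (u − v)/(1 − uv/c²)
= (0.9509 − 0.865)/(1 − 0.9509×0.865) = 0.08590/0.177472 = 0.4840

u' ≈ 0.4840c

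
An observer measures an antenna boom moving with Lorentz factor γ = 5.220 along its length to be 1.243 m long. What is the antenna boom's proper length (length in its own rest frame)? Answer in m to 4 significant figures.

L₀ ≈ 6.488 m

γ = 5.220 (given)
L₀ = γL = 5.220 × 1.243 = 6.488 m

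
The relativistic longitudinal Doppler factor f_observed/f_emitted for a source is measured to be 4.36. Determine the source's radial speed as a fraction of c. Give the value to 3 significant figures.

f_obs/f_src = √((1+β)/(1−β)) = 4.36  ⇒  (1+β)/(1−β) = 19.010
β = |1 − D²|/(1 + D²) = |1 − 19.010|/(1 + 19.010) = 0.900

β ≈ 0.900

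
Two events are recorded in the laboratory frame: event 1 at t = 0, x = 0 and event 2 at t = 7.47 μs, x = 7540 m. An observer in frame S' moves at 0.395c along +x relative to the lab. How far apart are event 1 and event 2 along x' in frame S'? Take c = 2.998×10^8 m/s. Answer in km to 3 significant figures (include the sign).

Δx' ≈ 7.24 km

γ = 1/√(1 − 0.395²) = 1.0885
Δx' = γ(Δx − vΔt) = 1.0885 × (7540 m − 0.395×(2.998×10^8 m/s)×7.47×10^-6 s)
= 1.0885 × (6655.4 m) = 7.24 km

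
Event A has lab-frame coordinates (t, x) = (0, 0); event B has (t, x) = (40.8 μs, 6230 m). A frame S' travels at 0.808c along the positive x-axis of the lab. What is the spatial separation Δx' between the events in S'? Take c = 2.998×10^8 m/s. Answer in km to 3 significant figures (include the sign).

Δx' ≈ -6.20 km

γ = 1/√(1 − 0.808²) = 1.6973
Δx' = γ(Δx − vΔt) = 1.6973 × (6230 m − 0.808×(2.998×10^8 m/s)×40.8×10^-6 s)
= 1.6973 × (-3653.3 m) = -6.20 km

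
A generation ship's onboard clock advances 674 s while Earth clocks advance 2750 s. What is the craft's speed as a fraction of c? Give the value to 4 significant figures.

β ≈ 0.9695

γ = Δt/τ₀ = 2750/674 = 4.08012
β = √(1 − 1/γ²) = √(1 − 1/4.08012²) = 0.9695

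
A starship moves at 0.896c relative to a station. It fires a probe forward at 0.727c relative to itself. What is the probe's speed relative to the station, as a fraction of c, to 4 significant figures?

u ≈ 0.9828c

Relativistic velocity addition: u = (u' + v)/(1 + u'v/c²)
= (0.727 + 0.896)/(1 + 0.727×0.896) = 1.623/1.65139 = 0.9828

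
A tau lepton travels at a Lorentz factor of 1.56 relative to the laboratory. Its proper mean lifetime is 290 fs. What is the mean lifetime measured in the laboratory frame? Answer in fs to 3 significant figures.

Δt ≈ 452 fs

γ = 1.56 (given)
Time dilation: Δt = γτ₀ = 1.56 × 290 fs = 452 fs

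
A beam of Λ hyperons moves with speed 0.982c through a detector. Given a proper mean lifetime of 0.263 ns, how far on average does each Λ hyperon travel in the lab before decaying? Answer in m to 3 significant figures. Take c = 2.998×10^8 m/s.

γ = 1/√(1 − 0.982²) = 5.2943
Dilated lifetime: Δt = γτ₀ = 5.2943 × 0.263 ns = 1.3924 ns
d = vΔt = 0.982c × 1.3924 ns = 2.9440×10^8 m/s × 1.3924×10^-9 s = 0.410 m

d ≈ 0.410 m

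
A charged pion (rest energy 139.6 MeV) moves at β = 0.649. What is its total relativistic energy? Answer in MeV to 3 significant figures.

γ = 1/√(1 − 0.649²) = 1.3144
E = γm₀c² = 1.3144 × 139.6 MeV = 183 MeV

E ≈ 183 MeV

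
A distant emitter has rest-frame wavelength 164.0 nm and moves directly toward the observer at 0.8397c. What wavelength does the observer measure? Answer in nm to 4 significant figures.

Relativistic Doppler: λ_obs = λ_src √((1−β)/(1+β))
= 164.0 × √(0.160300/1.83970) = 164.0 × 0.295184 = 48.41 nm

λ_obs ≈ 48.41 nm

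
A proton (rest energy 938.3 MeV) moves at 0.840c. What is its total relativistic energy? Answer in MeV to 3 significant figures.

E ≈ 1730 MeV

γ = 1/√(1 − 0.840²) = 1.8430
E = γm₀c² = 1.8430 × 938.3 MeV = 1730 MeV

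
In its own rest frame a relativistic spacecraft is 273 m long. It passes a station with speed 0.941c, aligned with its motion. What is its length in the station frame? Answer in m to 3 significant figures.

L ≈ 92.4 m

γ = 1/√(1 − 0.941²) = 2.9550
Length contraction: L = L₀/γ = 273/2.9550 = 92.4 m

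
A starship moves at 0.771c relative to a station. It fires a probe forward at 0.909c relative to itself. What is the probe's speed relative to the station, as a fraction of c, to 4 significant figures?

u ≈ 0.9877c

Relativistic velocity addition: u = (u' + v)/(1 + u'v/c²)
= (0.909 + 0.771)/(1 + 0.909×0.771) = 1.680/1.70084 = 0.9877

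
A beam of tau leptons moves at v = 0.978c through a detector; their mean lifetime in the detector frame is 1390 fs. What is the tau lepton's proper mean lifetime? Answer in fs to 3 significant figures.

γ = 1/√(1 − 0.978²) = 4.7938
Proper time: τ₀ = Δt/γ = 1390/4.7938 = 290 fs

τ₀ ≈ 290 fs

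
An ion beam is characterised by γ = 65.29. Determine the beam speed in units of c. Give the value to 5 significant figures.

β = √(1 − 1/γ²) = √(1 − 1/65.29²) = √(0.9997654) = 0.99988

β ≈ 0.99988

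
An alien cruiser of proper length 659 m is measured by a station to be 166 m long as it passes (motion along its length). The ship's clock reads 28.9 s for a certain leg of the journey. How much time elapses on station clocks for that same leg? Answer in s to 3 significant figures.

Δt ≈ 115 s

Length contraction ⇒ γ = L₀/L = 659/166 = 3.9699
Time dilation: Δt = γτ₀ = 3.9699 × 28.9 s = 115 s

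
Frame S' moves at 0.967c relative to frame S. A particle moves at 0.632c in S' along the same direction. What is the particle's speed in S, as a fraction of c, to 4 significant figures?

Relativistic velocity addition: u = (u' + v)/(1 + u'v/c²)
= (0.632 + 0.967)/(1 + 0.632×0.967) = 1.599/1.61114 = 0.9925

u ≈ 0.9925c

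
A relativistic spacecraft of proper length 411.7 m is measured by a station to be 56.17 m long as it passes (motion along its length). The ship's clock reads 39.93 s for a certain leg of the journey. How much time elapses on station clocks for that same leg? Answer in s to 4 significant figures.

Δt ≈ 292.7 s

Length contraction ⇒ γ = L₀/L = 411.7/56.17 = 7.32954
Time dilation: Δt = γτ₀ = 7.32954 × 39.93 s = 292.7 s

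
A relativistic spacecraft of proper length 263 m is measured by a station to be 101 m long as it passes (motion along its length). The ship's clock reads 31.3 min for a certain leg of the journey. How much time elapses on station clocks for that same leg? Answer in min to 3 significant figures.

Length contraction ⇒ γ = L₀/L = 263/101 = 2.6040
Time dilation: Δt = γτ₀ = 2.6040 × 31.3 min = 81.5 min

Δt ≈ 81.5 min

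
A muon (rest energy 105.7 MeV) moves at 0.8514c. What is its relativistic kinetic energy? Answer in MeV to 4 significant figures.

K ≈ 95.82 MeV

γ = 1/√(1 − 0.8514²) = 1.90652
K = (γ − 1)m₀c² = (1.90652 − 1) × 105.7 MeV = 0.906516 × 105.7 MeV = 95.82 MeV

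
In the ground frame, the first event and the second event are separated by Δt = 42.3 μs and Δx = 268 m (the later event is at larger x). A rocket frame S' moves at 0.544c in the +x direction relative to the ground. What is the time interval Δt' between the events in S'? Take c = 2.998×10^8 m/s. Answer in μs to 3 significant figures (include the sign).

Δt' ≈ 49.8 μs

γ = 1/√(1 − 0.544²) = 1.1918
Δt' = γ(Δt − vΔx/c²) = 1.1918 × (42.3 μs − 0.544×268 m / (2.998×10^8 m/s))
= 1.1918 × (41.814 μs) = 49.8 μs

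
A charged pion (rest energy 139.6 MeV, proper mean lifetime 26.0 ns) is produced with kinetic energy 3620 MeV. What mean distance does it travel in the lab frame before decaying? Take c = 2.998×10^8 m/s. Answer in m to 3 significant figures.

d ≈ 210 m

γ = 1 + K/(m₀c²) = 1 + 3620/139.6 = 26.931
β = √(1 − 1/γ²) = 0.99931
Dilated lifetime: γτ₀ = 26.931 × 26.0 ns = 700.21 ns
d = βc·γτ₀ = 0.99931 × (2.998×10^8 m/s) × 7.0021×10^-7 s = 210 m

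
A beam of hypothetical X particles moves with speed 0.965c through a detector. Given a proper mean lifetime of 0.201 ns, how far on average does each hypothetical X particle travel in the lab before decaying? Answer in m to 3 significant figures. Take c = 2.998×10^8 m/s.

γ = 1/√(1 − 0.965²) = 3.8132
Dilated lifetime: Δt = γτ₀ = 3.8132 × 0.201 ns = 0.76644 ns
d = vΔt = 0.965c × 0.76644 ns = 2.8931×10^8 m/s × 7.6644×10^-10 s = 0.222 m

d ≈ 0.222 m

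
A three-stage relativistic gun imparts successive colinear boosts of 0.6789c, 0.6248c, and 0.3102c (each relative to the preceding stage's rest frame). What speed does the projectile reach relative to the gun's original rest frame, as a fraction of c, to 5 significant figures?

Compose boost 2: (0.6248 + 0.6789)/(1 + 0.6248×0.6789) = 1.3037/1.424177 = 0.9154061
Compose boost 3: (0.3102 + 0.9154061)/(1 + 0.3102×0.9154061) = 1.225606/1.283959 = 0.95455

u ≈ 0.95455c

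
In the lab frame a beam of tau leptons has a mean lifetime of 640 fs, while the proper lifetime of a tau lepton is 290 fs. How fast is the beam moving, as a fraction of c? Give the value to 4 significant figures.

β ≈ 0.8914

γ = Δt/τ₀ = 640/290 = 2.20690
β = √(1 − 1/γ²) = √(1 − 1/2.20690²) = 0.8914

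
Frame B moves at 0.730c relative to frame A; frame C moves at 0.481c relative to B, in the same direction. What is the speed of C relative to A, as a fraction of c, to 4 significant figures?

Compose boost 2: (0.481 + 0.730)/(1 + 0.481×0.730) = 1.211/1.35113 = 0.8963

u ≈ 0.8963c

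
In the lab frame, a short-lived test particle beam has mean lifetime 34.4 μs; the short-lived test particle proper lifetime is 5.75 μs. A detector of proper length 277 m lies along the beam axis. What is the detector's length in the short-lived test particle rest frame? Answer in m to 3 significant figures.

Time dilation ⇒ γ = Δt/τ₀ = 34.4/5.75 = 5.9826
Length contraction: L = L₀/γ = 277/5.9826 = 46.3 m

L ≈ 46.3 m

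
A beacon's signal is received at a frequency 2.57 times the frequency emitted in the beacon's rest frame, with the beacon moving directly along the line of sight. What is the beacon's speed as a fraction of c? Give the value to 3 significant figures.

β ≈ 0.737

f_obs/f_src = √((1+β)/(1−β)) = 2.57  ⇒  (1+β)/(1−β) = 6.6049
β = |1 − D²|/(1 + D²) = |1 − 6.6049|/(1 + 6.6049) = 0.737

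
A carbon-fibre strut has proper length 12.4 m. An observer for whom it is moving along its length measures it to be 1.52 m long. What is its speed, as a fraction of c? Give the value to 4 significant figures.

β ≈ 0.9925

γ = L₀/L = 12.4/1.52 = 8.15789
β = √(1 − 1/γ²) = 0.9925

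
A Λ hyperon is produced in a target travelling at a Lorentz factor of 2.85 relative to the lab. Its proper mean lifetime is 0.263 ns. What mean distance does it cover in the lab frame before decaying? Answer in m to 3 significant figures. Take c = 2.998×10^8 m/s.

d ≈ 0.210 m

β = √(1 − 1/γ²) = √(1 − 1/2.85²) = 0.93642
Dilated lifetime: Δt = γτ₀ = 2.85 × 0.263 ns = 0.74955 ns
d = vΔt = 0.93642c × 0.74955 ns = 2.8074×10^8 m/s × 7.4955×10^-10 s = 0.210 m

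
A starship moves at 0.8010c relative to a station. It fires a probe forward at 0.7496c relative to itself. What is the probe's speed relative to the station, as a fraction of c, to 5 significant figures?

Relativistic velocity addition: u = (u' + v)/(1 + u'v/c²)
= (0.7496 + 0.8010)/(1 + 0.7496×0.8010) = 1.5506/1.600430 = 0.96886

u ≈ 0.96886c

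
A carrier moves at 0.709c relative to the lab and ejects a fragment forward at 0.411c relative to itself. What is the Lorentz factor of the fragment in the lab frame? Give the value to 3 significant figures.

u_lab = (0.411 + 0.709)/(1 + 0.411×0.709) = 1.120/1.29140 = 0.867276
γ = 1/√(1 − 0.867276²) = 2.01

γ ≈ 2.01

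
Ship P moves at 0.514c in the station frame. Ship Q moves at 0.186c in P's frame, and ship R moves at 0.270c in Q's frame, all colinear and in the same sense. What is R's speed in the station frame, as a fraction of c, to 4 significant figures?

u ≈ 0.7752c

Compose boost 2: (0.186 + 0.514)/(1 + 0.186×0.514) = 0.7000/1.09560 = 0.638917
Compose boost 3: (0.270 + 0.638917)/(1 + 0.270×0.638917) = 0.908917/1.17251 = 0.7752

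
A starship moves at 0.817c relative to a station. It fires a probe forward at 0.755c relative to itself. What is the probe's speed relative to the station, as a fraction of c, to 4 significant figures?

Relativistic velocity addition: u = (u' + v)/(1 + u'v/c²)
= (0.755 + 0.817)/(1 + 0.755×0.817) = 1.572/1.61684 = 0.9723

u ≈ 0.9723c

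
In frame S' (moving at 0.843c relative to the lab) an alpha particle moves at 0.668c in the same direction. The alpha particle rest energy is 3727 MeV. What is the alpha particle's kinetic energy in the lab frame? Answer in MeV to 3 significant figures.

K ≈ 10800 MeV

u_lab = (0.668 + 0.843)/(1 + 0.668×0.843) = 0.966654
γ = 1/√(1 − 0.966654²) = 3.9049
K = (γ − 1)m₀c² = (3.9049 − 1) × 3727 = 2.9049 × 3727 = 10800 MeV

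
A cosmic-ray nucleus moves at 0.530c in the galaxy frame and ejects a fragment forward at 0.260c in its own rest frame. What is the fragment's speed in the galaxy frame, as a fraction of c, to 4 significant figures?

Compose boost 2: (0.260 + 0.530)/(1 + 0.260×0.530) = 0.7900/1.13780 = 0.6943

u ≈ 0.6943c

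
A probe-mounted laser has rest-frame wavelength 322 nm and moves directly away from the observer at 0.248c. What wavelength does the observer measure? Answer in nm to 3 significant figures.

Relativistic Doppler: λ_obs = λ_src √((1+β)/(1−β))
= 322 × √(1.2480/0.75200) = 322 × 1.2882 = 415 nm

λ_obs ≈ 415 nm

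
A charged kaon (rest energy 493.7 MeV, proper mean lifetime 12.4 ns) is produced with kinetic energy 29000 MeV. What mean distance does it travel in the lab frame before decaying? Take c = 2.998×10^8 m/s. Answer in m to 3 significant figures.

d ≈ 222 m

γ = 1 + K/(m₀c²) = 1 + 29000/493.7 = 59.740
β = √(1 − 1/γ²) = 0.99986
Dilated lifetime: γτ₀ = 59.740 × 12.4 ns = 740.78 ns
d = βc·γτ₀ = 0.99986 × (2.998×10^8 m/s) × 7.4078×10^-7 s = 222 m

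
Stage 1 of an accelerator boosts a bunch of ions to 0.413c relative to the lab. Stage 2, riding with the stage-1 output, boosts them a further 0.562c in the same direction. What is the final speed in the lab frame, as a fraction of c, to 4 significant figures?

u ≈ 0.7913c

Compose boost 2: (0.562 + 0.413)/(1 + 0.562×0.413) = 0.9750/1.23211 = 0.7913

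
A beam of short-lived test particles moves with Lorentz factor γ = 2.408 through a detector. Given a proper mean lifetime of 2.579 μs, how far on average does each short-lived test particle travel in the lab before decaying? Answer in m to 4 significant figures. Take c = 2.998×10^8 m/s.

d ≈ 1694 m

β = √(1 − 1/γ²) = √(1 − 1/2.408²) = 0.909693
Dilated lifetime: Δt = γτ₀ = 2.408 × 2.579 μs = 6.21023 μs
d = vΔt = 0.909693c × 6.21023 μs = 2.72726×10^8 m/s × 6.21023×10^-6 s = 1694 m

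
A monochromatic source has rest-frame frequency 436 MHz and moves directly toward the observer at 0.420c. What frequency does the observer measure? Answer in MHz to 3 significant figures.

f_obs ≈ 682 MHz

Relativistic Doppler: f_obs = f_src √((1+β)/(1−β))
= 436 × √(1.4200/0.58000) = 436 × 1.5647 = 682 MHz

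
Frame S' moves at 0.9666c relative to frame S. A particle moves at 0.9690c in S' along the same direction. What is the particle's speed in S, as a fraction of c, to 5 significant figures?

u ≈ 0.99947c

Relativistic velocity addition: u = (u' + v)/(1 + u'v/c²)
= (0.9690 + 0.9666)/(1 + 0.9690×0.9666) = 1.9356/1.936635 = 0.99947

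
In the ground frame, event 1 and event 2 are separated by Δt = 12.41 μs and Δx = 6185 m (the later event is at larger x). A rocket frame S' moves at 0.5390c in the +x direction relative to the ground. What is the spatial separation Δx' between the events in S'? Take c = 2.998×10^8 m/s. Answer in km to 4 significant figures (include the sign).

Δx' ≈ 4.962 km

γ = 1/√(1 − 0.5390²) = 1.18722
Δx' = γ(Δx − vΔt) = 1.18722 × (6185 m − 0.5390×(2.998×10^8 m/s)×12.41×10^-6 s)
= 1.18722 × (4179.64 m) = 4.962 km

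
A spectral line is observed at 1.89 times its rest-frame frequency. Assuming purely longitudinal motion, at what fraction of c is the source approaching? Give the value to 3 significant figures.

β ≈ 0.563

f_obs/f_src = √((1+β)/(1−β)) = 1.89  ⇒  (1+β)/(1−β) = 3.5721
β = |1 − D²|/(1 + D²) = |1 − 3.5721|/(1 + 3.5721) = 0.563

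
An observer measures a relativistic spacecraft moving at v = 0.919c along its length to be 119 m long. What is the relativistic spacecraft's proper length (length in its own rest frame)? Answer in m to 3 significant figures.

L₀ ≈ 302 m

γ = 1/√(1 − 0.919²) = 2.5364
L₀ = γL = 2.5364 × 119 = 302 m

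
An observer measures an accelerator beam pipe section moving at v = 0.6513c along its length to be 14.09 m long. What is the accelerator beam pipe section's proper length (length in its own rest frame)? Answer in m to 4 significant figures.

γ = 1/√(1 − 0.6513²) = 1.31783
L₀ = γL = 1.31783 × 14.09 = 18.57 m

L₀ ≈ 18.57 m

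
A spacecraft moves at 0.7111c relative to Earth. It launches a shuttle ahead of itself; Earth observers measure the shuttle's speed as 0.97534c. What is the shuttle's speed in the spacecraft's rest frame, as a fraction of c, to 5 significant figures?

Inverse velocity addition: u' = (u − v)/(1 − uv/c²)
= (0.97534 − 0.7111)/(1 − 0.97534×0.7111) = 0.26424/0.3064357 = 0.86230

u' ≈ 0.86230c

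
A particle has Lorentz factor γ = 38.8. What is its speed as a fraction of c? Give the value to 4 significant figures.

β ≈ 0.9997

β = √(1 − 1/γ²) = √(1 − 1/38.8²) = √(0.999336) = 0.9997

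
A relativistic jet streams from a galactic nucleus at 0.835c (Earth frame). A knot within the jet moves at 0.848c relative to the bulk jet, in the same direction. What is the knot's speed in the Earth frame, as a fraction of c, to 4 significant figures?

u ≈ 0.9853c

Relativistic velocity addition: u = (u' + v)/(1 + u'v/c²)
= (0.848 + 0.835)/(1 + 0.848×0.835) = 1.683/1.70808 = 0.9853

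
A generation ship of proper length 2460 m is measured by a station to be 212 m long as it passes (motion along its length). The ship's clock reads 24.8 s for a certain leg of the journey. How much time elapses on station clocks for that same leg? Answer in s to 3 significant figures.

Δt ≈ 288 s

Length contraction ⇒ γ = L₀/L = 2460/212 = 11.604
Time dilation: Δt = γτ₀ = 11.604 × 24.8 s = 288 s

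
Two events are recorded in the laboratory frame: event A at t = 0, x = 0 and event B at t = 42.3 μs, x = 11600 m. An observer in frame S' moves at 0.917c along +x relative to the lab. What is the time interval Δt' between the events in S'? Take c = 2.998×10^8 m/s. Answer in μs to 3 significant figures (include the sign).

Δt' ≈ 17.1 μs

γ = 1/√(1 − 0.917²) = 2.5070
Δt' = γ(Δt − vΔx/c²) = 2.5070 × (42.3 μs − 0.917×11600 m / (2.998×10^8 m/s))
= 2.5070 × (6.8190 μs) = 17.1 μs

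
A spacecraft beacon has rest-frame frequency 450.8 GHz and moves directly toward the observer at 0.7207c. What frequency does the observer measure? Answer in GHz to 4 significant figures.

f_obs ≈ 1119 GHz

Relativistic Doppler: f_obs = f_src √((1+β)/(1−β))
= 450.8 × √(1.72070/0.279300) = 450.8 × 2.48209 = 1119 GHz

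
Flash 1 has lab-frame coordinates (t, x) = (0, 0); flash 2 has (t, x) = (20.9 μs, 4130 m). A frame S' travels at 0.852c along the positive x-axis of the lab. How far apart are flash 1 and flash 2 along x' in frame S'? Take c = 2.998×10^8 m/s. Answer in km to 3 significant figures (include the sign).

γ = 1/√(1 − 0.852²) = 1.9101
Δx' = γ(Δx − vΔt) = 1.9101 × (4130 m − 0.852×(2.998×10^8 m/s)×20.9×10^-6 s)
= 1.9101 × (-1208.5 m) = -2.31 km

Δx' ≈ -2.31 km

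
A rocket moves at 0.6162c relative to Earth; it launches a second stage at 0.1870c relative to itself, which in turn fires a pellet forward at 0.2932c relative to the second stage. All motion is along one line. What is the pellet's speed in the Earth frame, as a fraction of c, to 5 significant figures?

Compose boost 2: (0.1870 + 0.6162)/(1 + 0.1870×0.6162) = 0.80320/1.115229 = 0.7202106
Compose boost 3: (0.2932 + 0.7202106)/(1 + 0.2932×0.7202106) = 1.013411/1.211166 = 0.83672

u ≈ 0.83672c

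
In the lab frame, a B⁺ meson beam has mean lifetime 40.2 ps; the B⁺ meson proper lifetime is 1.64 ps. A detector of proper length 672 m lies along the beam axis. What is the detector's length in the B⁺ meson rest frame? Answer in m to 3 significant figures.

Time dilation ⇒ γ = Δt/τ₀ = 40.2/1.64 = 24.512
Length contraction: L = L₀/γ = 672/24.512 = 27.4 m

L ≈ 27.4 m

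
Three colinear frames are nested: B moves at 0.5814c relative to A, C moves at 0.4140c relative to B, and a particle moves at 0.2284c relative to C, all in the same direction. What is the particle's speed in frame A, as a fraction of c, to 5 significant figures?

Compose boost 2: (0.4140 + 0.5814)/(1 + 0.4140×0.5814) = 0.99540/1.240700 = 0.8022893
Compose boost 3: (0.2284 + 0.8022893)/(1 + 0.2284×0.8022893) = 1.030689/1.183243 = 0.87107

u ≈ 0.87107c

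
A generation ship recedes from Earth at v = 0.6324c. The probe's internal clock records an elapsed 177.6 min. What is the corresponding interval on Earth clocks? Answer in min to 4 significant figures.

γ = 1/√(1 − 0.6324²) = 1.29092
Time dilation: Δt = γτ₀ = 1.29092 × 177.6 min = 229.3 min

Δt ≈ 229.3 min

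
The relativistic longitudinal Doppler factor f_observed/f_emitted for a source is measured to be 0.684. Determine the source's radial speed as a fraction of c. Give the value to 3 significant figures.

f_obs/f_src = √((1−β)/(1+β)) = 0.684  ⇒  (1−β)/(1+β) = 0.46786
β = |1 − D²|/(1 + D²) = |1 − 0.46786|/(1 + 0.46786) = 0.363

β ≈ 0.363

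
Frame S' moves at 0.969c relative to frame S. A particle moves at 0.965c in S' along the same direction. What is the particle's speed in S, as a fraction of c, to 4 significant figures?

Relativistic velocity addition: u = (u' + v)/(1 + u'v/c²)
= (0.965 + 0.969)/(1 + 0.965×0.969) = 1.934/1.93508 = 0.9994

u ≈ 0.9994c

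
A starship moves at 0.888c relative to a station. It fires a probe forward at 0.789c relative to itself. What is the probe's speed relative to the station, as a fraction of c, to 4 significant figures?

u ≈ 0.9861c

Relativistic velocity addition: u = (u' + v)/(1 + u'v/c²)
= (0.789 + 0.888)/(1 + 0.789×0.888) = 1.677/1.70063 = 0.9861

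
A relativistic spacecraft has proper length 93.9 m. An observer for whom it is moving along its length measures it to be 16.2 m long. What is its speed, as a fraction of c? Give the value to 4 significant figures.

γ = L₀/L = 93.9/16.2 = 5.79630
β = √(1 − 1/γ²) = 0.9850

β ≈ 0.9850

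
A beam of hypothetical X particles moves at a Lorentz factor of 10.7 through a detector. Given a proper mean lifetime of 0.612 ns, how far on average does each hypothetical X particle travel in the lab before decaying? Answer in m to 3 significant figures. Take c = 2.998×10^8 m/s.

β = √(1 − 1/γ²) = √(1 − 1/10.7²) = 0.99562
Dilated lifetime: Δt = γτ₀ = 10.7 × 0.612 ns = 6.5484 ns
d = vΔt = 0.99562c × 6.5484 ns = 2.9849×10^8 m/s × 6.5484×10^-9 s = 1.95 m

d ≈ 1.95 m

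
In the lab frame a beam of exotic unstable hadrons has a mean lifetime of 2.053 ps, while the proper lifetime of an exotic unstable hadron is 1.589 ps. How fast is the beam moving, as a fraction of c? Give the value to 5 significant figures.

β ≈ 0.63320

γ = Δt/τ₀ = 2.053/1.589 = 1.292008
β = √(1 − 1/γ²) = √(1 − 1/1.292008²) = 0.63320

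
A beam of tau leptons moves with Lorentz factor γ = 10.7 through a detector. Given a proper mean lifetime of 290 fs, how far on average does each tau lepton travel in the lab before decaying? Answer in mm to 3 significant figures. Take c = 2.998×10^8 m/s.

d ≈ 0.926 mm

β = √(1 − 1/γ²) = √(1 − 1/10.7²) = 0.99562
Dilated lifetime: Δt = γτ₀ = 10.7 × 290 fs = 3103.0 fs
d = vΔt = 0.99562c × 3103.0 fs = 2.9849×10^8 m/s × 3.1030×10^-12 s = 0.926 mm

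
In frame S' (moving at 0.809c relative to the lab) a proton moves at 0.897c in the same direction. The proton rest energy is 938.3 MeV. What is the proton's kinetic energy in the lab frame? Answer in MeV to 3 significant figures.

u_lab = (0.897 + 0.809)/(1 + 0.897×0.809) = 0.988600
γ = 1/√(1 − 0.988600²) = 6.6416
K = (γ − 1)m₀c² = (6.6416 − 1) × 938.3 = 5.6416 × 938.3 = 5290 MeV

K ≈ 5290 MeV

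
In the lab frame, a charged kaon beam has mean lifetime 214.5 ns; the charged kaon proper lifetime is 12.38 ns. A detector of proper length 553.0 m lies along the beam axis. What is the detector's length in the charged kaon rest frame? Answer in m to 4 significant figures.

Time dilation ⇒ γ = Δt/τ₀ = 214.5/12.38 = 17.3263
Length contraction: L = L₀/γ = 553.0/17.3263 = 31.92 m

L ≈ 31.92 m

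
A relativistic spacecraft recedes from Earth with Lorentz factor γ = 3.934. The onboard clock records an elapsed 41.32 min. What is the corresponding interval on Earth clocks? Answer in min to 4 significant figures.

γ = 3.934 (given)
Time dilation: Δt = γτ₀ = 3.934 × 41.32 min = 162.6 min

Δt ≈ 162.6 min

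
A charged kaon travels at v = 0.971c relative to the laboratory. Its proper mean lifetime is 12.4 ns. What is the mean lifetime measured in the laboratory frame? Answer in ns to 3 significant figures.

Δt ≈ 51.9 ns

γ = 1/√(1 − 0.971²) = 4.1827
Time dilation: Δt = γτ₀ = 4.1827 × 12.4 ns = 51.9 ns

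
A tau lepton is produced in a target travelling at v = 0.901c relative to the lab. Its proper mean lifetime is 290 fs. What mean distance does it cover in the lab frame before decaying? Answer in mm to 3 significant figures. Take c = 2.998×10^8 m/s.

γ = 1/√(1 − 0.901²) = 2.3051
Dilated lifetime: Δt = γτ₀ = 2.3051 × 290 fs = 668.48 fs
d = vΔt = 0.901c × 668.48 fs = 2.7012×10^8 m/s × 6.6848×10^-13 s = 0.181 mm

d ≈ 0.181 mm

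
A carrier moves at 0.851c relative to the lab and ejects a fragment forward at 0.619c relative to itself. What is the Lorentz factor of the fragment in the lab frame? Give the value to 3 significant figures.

u_lab = (0.619 + 0.851)/(1 + 0.619×0.851) = 1.470/1.52677 = 0.962818
γ = 1/√(1 − 0.962818²) = 3.70

γ ≈ 3.70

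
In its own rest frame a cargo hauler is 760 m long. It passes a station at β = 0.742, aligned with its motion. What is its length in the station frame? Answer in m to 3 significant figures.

L ≈ 510 m

γ = 1/√(1 − 0.742²) = 1.4916
Length contraction: L = L₀/γ = 760/1.4916 = 510 m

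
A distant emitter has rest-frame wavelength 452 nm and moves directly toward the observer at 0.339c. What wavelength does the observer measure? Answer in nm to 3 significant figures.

Relativistic Doppler: λ_obs = λ_src √((1−β)/(1+β))
= 452 × √(0.66100/1.3390) = 452 × 0.70260 = 318 nm

λ_obs ≈ 318 nm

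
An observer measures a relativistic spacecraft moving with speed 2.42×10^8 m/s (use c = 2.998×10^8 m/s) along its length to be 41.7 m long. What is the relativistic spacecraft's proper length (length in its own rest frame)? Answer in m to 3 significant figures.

β = v/c = 2.42×10^8 / 2.998×10^8 = 0.80720
γ = 1/√(1 − 0.80720²) = 1.6941
L₀ = γL = 1.6941 × 41.7 = 70.6 m

L₀ ≈ 70.6 m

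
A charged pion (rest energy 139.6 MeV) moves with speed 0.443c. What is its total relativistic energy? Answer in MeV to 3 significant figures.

γ = 1/√(1 − 0.443²) = 1.1154
E = γm₀c² = 1.1154 × 139.6 MeV = 156 MeV

E ≈ 156 MeV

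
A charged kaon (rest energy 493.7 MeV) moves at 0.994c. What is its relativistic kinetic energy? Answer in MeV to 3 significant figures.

K ≈ 4020 MeV

γ = 1/√(1 − 0.994²) = 9.1424
K = (γ − 1)m₀c² = (9.1424 − 1) × 493.7 MeV = 8.1424 × 493.7 MeV = 4020 MeV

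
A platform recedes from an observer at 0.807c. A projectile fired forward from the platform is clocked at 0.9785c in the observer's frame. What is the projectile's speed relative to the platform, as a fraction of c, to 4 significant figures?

Inverse velocity addition: u' = (u − v)/(1 − uv/c²)
= (0.9785 − 0.807)/(1 − 0.9785×0.807) = 0.1715/0.210350 = 0.8153

u' ≈ 0.8153c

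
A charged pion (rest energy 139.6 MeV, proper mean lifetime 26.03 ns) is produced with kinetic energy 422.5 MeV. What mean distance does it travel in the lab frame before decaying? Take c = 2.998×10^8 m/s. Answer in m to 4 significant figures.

d ≈ 30.44 m

γ = 1 + K/(m₀c²) = 1 + 422.5/139.6 = 4.02650
β = √(1 − 1/γ²) = 0.968669
Dilated lifetime: γτ₀ = 4.02650 × 26.03 ns = 104.810 ns
d = βc·γτ₀ = 0.968669 × (2.998×10^8 m/s) × 1.04810×10^-7 s = 30.44 m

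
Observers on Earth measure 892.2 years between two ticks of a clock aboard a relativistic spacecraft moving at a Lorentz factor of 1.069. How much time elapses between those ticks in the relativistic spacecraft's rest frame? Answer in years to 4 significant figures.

τ₀ ≈ 834.6 years

γ = 1.069 (given)
Proper time: τ₀ = Δt/γ = 892.2/1.069 = 834.6 years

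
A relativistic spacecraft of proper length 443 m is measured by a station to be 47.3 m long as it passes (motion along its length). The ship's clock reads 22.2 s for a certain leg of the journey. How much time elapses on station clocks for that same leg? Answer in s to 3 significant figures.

Δt ≈ 208 s

Length contraction ⇒ γ = L₀/L = 443/47.3 = 9.3658
Time dilation: Δt = γτ₀ = 9.3658 × 22.2 s = 208 s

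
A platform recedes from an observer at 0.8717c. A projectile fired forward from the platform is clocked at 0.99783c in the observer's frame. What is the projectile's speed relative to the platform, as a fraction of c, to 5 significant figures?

Inverse velocity addition: u' = (u − v)/(1 − uv/c²)
= (0.99783 − 0.8717)/(1 − 0.99783×0.8717) = 0.12613/0.1301916 = 0.96880

u' ≈ 0.96880c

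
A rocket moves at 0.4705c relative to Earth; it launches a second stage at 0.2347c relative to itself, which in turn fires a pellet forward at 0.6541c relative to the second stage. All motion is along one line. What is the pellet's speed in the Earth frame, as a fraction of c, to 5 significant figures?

u ≈ 0.91082c

Compose boost 2: (0.2347 + 0.4705)/(1 + 0.2347×0.4705) = 0.70520/1.110426 = 0.6350714
Compose boost 3: (0.6541 + 0.6350714)/(1 + 0.6541×0.6350714) = 1.289171/1.415400 = 0.91082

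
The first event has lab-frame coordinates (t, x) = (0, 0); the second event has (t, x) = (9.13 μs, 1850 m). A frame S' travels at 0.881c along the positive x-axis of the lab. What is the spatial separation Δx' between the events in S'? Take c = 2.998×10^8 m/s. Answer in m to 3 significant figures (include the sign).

γ = 1/√(1 − 0.881²) = 2.1136
Δx' = γ(Δx − vΔt) = 2.1136 × (1850 m − 0.881×(2.998×10^8 m/s)×9.13×10^-6 s)
= 2.1136 × (-561.45 m) = -1190 m

Δx' ≈ -1190 m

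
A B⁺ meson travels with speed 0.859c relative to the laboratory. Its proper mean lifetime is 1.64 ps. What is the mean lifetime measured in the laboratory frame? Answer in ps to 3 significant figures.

Δt ≈ 3.20 ps

γ = 1/√(1 − 0.859²) = 1.9532
Time dilation: Δt = γτ₀ = 1.9532 × 1.64 ps = 3.20 ps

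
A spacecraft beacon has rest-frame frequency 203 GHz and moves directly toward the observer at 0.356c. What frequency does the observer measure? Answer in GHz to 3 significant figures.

f_obs ≈ 295 GHz

Relativistic Doppler: f_obs = f_src √((1+β)/(1−β))
= 203 × √(1.3560/0.64400) = 203 × 1.4511 = 295 GHz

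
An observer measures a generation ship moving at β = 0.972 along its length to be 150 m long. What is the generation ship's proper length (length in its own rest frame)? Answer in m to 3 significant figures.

γ = 1/√(1 − 0.972²) = 4.2557
L₀ = γL = 4.2557 × 150 = 638 m

L₀ ≈ 638 m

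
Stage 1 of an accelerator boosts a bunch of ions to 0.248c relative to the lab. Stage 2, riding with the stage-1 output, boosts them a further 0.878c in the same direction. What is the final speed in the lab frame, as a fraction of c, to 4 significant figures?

Compose boost 2: (0.878 + 0.248)/(1 + 0.878×0.248) = 1.126/1.21774 = 0.9247

u ≈ 0.9247c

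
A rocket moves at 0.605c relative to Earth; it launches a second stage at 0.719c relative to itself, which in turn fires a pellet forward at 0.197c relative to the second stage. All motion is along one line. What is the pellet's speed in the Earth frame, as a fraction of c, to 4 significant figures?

u ≈ 0.9474c

Compose boost 2: (0.719 + 0.605)/(1 + 0.719×0.605) = 1.324/1.43500 = 0.922651
Compose boost 3: (0.197 + 0.922651)/(1 + 0.197×0.922651) = 1.11965/1.18176 = 0.9474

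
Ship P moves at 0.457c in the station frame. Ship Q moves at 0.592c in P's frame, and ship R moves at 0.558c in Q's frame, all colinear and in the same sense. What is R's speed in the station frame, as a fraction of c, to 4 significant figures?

Compose boost 2: (0.592 + 0.457)/(1 + 0.592×0.457) = 1.049/1.27054 = 0.825631
Compose boost 3: (0.558 + 0.825631)/(1 + 0.558×0.825631) = 1.38363/1.46070 = 0.9472

u ≈ 0.9472c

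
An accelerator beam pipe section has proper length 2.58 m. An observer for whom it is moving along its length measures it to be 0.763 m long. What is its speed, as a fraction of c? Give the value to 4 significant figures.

γ = L₀/L = 2.58/0.763 = 3.38139
β = √(1 − 1/γ²) = 0.9553

β ≈ 0.9553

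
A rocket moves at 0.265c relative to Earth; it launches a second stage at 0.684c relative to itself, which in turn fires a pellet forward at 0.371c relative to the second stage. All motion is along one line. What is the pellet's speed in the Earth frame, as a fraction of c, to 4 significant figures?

Compose boost 2: (0.684 + 0.265)/(1 + 0.684×0.265) = 0.9490/1.18126 = 0.803379
Compose boost 3: (0.371 + 0.803379)/(1 + 0.371×0.803379) = 1.17438/1.29805 = 0.9047

u ≈ 0.9047c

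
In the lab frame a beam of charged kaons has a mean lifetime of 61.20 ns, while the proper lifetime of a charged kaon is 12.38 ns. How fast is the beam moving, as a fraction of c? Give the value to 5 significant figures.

γ = Δt/τ₀ = 61.20/12.38 = 4.943457
β = √(1 − 1/γ²) = √(1 − 1/4.943457²) = 0.97933

β ≈ 0.97933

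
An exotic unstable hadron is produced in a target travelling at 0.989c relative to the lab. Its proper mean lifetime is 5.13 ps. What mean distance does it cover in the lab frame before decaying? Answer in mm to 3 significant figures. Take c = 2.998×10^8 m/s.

d ≈ 10.3 mm

γ = 1/√(1 − 0.989²) = 6.7606
Dilated lifetime: Δt = γτ₀ = 6.7606 × 5.13 ps = 34.682 ps
d = vΔt = 0.989c × 34.682 ps = 2.9650×10^8 m/s × 3.4682×10^-11 s = 10.3 mm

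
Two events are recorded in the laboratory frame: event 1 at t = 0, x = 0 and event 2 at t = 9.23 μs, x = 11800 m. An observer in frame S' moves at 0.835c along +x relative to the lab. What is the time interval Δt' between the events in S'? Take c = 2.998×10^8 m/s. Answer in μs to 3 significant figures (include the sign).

γ = 1/√(1 − 0.835²) = 1.8174
Δt' = γ(Δt − vΔx/c²) = 1.8174 × (9.23 μs − 0.835×11800 m / (2.998×10^8 m/s))
= 1.8174 × (-23.635 μs) = -43.0 μs

Δt' ≈ -43.0 μs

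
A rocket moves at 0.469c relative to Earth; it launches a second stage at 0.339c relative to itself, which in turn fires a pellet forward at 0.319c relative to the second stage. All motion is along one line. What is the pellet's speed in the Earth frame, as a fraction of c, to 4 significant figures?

u ≈ 0.8313c

Compose boost 2: (0.339 + 0.469)/(1 + 0.339×0.469) = 0.8080/1.15899 = 0.697158
Compose boost 3: (0.319 + 0.697158)/(1 + 0.319×0.697158) = 1.01616/1.22239 = 0.8313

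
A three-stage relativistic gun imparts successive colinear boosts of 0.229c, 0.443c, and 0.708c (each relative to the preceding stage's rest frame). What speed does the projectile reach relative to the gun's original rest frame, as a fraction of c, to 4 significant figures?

u ≈ 0.9205c

Compose boost 2: (0.443 + 0.229)/(1 + 0.443×0.229) = 0.6720/1.10145 = 0.610107
Compose boost 3: (0.708 + 0.610107)/(1 + 0.708×0.610107) = 1.31811/1.43196 = 0.9205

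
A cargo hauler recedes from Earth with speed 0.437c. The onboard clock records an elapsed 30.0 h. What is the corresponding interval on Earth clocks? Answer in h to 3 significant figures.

Δt ≈ 33.4 h

γ = 1/√(1 − 0.437²) = 1.1118
Time dilation: Δt = γτ₀ = 1.1118 × 30.0 h = 33.4 h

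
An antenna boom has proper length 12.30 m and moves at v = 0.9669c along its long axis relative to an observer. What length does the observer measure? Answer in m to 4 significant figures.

L ≈ 3.138 m

γ = 1/√(1 − 0.9669²) = 3.91918
Length contraction: L = L₀/γ = 12.30/3.91918 = 3.138 m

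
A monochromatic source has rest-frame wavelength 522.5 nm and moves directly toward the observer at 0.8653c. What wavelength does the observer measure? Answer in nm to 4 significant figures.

λ_obs ≈ 140.4 nm

Relativistic Doppler: λ_obs = λ_src √((1−β)/(1+β))
= 522.5 × √(0.134700/1.86530) = 522.5 × 0.268726 = 140.4 nm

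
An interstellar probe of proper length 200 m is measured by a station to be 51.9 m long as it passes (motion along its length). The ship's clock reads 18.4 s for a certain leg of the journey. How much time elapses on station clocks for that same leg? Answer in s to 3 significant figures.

Δt ≈ 70.9 s

Length contraction ⇒ γ = L₀/L = 200/51.9 = 3.8536
Time dilation: Δt = γτ₀ = 3.8536 × 18.4 s = 70.9 s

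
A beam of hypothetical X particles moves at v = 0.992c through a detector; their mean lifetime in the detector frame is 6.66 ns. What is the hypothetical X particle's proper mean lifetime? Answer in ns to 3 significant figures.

τ₀ ≈ 0.841 ns

γ = 1/√(1 − 0.992²) = 7.9216
Proper time: τ₀ = Δt/γ = 6.66/7.9216 = 0.841 ns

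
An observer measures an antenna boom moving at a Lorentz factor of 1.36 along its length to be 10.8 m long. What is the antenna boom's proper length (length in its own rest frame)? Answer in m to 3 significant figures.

γ = 1.36 (given)
L₀ = γL = 1.36 × 10.8 = 14.7 m

L₀ ≈ 14.7 m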